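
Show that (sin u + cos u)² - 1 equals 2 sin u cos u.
LHS = sin²u + 2 sin u cos u + cos²u - 1 = (sin²u + cos²u) + 2 sin u cos u - 1 = 1 + 2 sin u cos u - 1 = 2 sin u cos u = RHS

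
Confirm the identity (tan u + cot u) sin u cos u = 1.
LHS = (sin u/cos u + cos u/sin u) sin u cos u = ((sin²u + cos²u)/(sin u cos u)) · sin u cos u = sin²u + cos²u = 1 = RHS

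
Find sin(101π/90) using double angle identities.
sin(101π/90) = 2 sin 101π/180 cos 101π/180 = -0.3746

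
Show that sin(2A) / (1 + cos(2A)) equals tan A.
LHS = 2 sin A cos A / (2cos²A) = sin A/cos A = tan A = RHS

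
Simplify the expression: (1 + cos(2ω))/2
(1 + cos(2ω))/2 = cos²ω (using Power reduction)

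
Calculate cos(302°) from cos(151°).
cos(302°) = cos²151° - sin²151° = 0.5299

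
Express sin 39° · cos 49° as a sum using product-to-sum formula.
sin 39° cos 49° = (1/2)[sin(39°+49°) + sin(39°-49°)]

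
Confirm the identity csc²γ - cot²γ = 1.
LHS = 1/sin²γ - cos²γ/sin²γ = (1 - cos²γ)/sin²γ = sin²γ/sin²γ = 1 = RHS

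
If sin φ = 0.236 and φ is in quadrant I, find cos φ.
cos φ = 0.9718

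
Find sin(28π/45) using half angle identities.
sin(28π/45) = √((1 - cos 56π/45)/2) = 0.9272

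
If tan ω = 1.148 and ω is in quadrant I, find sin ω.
sin ω = 0.754 (using tan²ω + 1 = sec²ω)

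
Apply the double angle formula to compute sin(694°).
sin(694°) = 2 sin 347° cos 347° = -0.4384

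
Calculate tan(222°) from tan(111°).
tan(222°) = 2 tan 111° / (1 - tan²111°) = 0.9004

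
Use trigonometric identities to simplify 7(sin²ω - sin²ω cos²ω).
7(sin²ω - sin²ω cos²ω) = 7(sin⁴ω) (using Factoring)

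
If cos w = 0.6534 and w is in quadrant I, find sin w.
sin w = 0.757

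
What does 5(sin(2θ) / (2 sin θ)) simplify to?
5(sin(2θ) / (2 sin θ)) = 5(cos θ) (using Double angle)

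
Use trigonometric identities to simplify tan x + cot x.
tan x + cot x = sec x csc x (using Quotient identities)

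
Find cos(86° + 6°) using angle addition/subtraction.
cos(86° + 6°) = cos 86° cos 6° - sin 86° sin 6° = -0.0349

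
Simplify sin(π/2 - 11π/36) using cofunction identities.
sin(π/2 - 11π/36) = cos(11π/36)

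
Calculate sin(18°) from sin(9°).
sin(18°) = 2 sin 9° cos 9° = 0.309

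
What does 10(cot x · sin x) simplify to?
10(cot x · sin x) = 10(cos x) (using Quotient identity)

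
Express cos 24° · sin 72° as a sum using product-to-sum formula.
cos 24° sin 72° = (1/2)[sin(24°+72°) - sin(24°-72°)]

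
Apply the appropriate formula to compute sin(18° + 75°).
sin(18° + 75°) = sin 18° cos 75° + cos 18° sin 75° = 0.9986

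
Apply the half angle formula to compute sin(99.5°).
sin(99.5°) = √((1 - cos 199°)/2) = 0.9863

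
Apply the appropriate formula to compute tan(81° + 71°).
tan(81° + 71°) = (tan 81° + tan 71°)/(1 - tan 81° tan 71°) = -0.5317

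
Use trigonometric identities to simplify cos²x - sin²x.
cos²x - sin²x = cos(2x) (using Double angle)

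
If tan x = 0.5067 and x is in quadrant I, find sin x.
sin x = 0.452 (using tan²x + 1 = sec²x)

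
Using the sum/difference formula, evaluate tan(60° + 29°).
tan(60° + 29°) = (tan 60° + tan 29°)/(1 - tan 60° tan 29°) = 57.29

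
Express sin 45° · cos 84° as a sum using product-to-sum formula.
sin 45° cos 84° = (1/2)[sin(45°+84°) + sin(45°-84°)]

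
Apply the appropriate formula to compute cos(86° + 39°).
cos(86° + 39°) = cos 86° cos 39° - sin 86° sin 39° = -0.5736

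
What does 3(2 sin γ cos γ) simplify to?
3(2 sin γ cos γ) = 3(sin(2γ)) (using Double angle)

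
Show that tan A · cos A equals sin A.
LHS = (sin A/cos A) · cos A = sin A = RHS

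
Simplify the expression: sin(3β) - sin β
sin(3β) - sin β = 2 cos(2β) sin β (using Sum-to-product)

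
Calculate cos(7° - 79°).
cos(7° - 79°) = cos 7° cos 79° + sin 7° sin 79° = 0.309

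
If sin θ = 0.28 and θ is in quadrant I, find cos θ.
cos θ = 0.96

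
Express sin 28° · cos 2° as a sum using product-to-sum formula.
sin 28° cos 2° = (1/2)[sin(28°+2°) + sin(28°-2°)]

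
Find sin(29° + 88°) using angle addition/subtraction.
sin(29° + 88°) = sin 29° cos 88° + cos 29° sin 88° = 0.891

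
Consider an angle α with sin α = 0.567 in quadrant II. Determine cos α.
cos α = ±√(1 - sin²α) = -0.8237 (negative in QII)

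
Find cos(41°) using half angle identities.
cos(41°) = √((1 + cos 82°)/2) = 0.7547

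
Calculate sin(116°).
sin(116°) = 0.8988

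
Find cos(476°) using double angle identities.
cos(476°) = 1 - 2sin²238° = -0.4384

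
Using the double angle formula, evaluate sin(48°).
sin(48°) = 2 sin 24° cos 24° = 0.7431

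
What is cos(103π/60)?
cos(103π/60) = 0.6293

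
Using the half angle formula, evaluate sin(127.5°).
sin(127.5°) = √((1 - cos 255°)/2) = 0.7934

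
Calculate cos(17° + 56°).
cos(17° + 56°) = cos 17° cos 56° - sin 17° sin 56° = 0.2924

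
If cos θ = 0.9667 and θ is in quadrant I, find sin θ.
sin θ = 0.2559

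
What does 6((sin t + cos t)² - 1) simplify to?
6((sin t + cos t)² - 1) = 6(sin(2t)) (using Pythagorean + double angle)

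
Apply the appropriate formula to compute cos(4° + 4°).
cos(4° + 4°) = cos 4° cos 4° - sin 4° sin 4° = 0.9903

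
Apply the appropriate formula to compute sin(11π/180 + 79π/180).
sin(11π/180 + 79π/180) = sin 11π/180 cos 79π/180 + cos 11π/180 sin 79π/180 = 1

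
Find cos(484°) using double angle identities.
cos(484°) = cos²242° - sin²242° = -0.5592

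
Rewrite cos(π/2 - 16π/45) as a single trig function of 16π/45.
cos(π/2 - 16π/45) = sin(16π/45)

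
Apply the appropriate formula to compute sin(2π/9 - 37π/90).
sin(2π/9 - 37π/90) = sin 2π/9 cos 37π/90 - cos 2π/9 sin 37π/90 = -0.5592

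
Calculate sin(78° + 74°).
sin(78° + 74°) = sin 78° cos 74° + cos 78° sin 74° = 0.4695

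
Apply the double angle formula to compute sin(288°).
sin(288°) = 2 sin 144° cos 144° = -0.9511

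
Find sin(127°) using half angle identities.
sin(127°) = √((1 - cos 254°)/2) = 0.7986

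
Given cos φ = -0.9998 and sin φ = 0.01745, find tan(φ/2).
tan(φ/2) = sin φ / (1 + cos φ) = 87.25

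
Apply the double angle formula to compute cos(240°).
cos(240°) = 2cos²120° - 1 = -1/2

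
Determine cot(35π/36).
cot(35π/36) = -11.43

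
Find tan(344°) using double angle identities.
tan(344°) = 2 tan 172° / (1 - tan²172°) = -0.2867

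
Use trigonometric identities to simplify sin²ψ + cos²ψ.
sin²ψ + cos²ψ = 1 (using Pythagorean identity)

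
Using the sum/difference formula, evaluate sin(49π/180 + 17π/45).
sin(49π/180 + 17π/45) = sin 49π/180 cos 17π/45 + cos 49π/180 sin 17π/45 = 0.891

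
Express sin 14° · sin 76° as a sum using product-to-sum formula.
sin 14° sin 76° = (1/2)[cos(14°-76°) - cos(14°+76°)]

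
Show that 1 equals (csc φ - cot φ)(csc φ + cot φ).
RHS = csc²φ - cot²φ = (1 + cot²φ) - cot²φ = 1 = LHS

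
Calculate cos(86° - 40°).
cos(86° - 40°) = cos 86° cos 40° + sin 86° sin 40° = 0.6947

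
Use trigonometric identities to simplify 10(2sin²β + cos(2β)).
10(2sin²β + cos(2β)) = 10 (using Double angle)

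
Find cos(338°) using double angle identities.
cos(338°) = cos²169° - sin²169° = 0.9272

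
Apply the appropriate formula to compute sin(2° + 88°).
sin(2° + 88°) = sin 2° cos 88° + cos 2° sin 88° = 1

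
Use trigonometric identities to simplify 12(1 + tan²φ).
12(1 + tan²φ) = 12(sec²φ) (using Pythagorean identity)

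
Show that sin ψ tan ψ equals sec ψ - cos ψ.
RHS = 1/cos ψ - cos ψ = (1 - cos²ψ)/cos ψ = sin²ψ/cos ψ = sin ψ · (sin ψ/cos ψ) = sin ψ tan ψ = LHS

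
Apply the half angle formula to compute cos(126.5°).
cos(126.5°) = -√((1 + cos 253°)/2) = -0.5948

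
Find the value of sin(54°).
sin(54°) = 0.809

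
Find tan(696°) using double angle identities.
tan(696°) = 2 tan 348° / (1 - tan²348°) = -0.4452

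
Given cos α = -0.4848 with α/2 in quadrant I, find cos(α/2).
cos(α/2) = ±√((1 + cos α)/2); positive since α/2 ∈ QI, so cos(α/2) = 0.5075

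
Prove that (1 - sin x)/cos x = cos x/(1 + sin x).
LHS = (1 - sin x)(1 + sin x) / (cos x(1 + sin x)) = (1 - sin²x) / (cos x(1 + sin x)) = cos²x / (cos x(1 + sin x)) = cos x/(1 + sin x) = RHS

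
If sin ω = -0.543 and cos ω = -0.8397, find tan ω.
tan ω = sin ω / cos ω = 0.6467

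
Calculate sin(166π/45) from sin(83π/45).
sin(166π/45) = 2 sin 83π/45 cos 83π/45 = -0.829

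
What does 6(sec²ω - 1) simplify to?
6(sec²ω - 1) = 6(tan²ω) (using Pythagorean identity)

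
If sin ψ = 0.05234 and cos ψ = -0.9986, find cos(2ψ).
cos(2ψ) = cos²ψ - sin²ψ = 0.9945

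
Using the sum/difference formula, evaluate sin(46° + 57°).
sin(46° + 57°) = sin 46° cos 57° + cos 46° sin 57° = 0.9744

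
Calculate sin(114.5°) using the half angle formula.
sin(114.5°) = √((1 - cos 229°)/2) = 0.91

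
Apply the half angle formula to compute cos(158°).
cos(158°) = -√((1 + cos 316°)/2) = -0.9272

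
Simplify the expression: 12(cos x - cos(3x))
12(cos x - cos(3x)) = 12(2 sin(2x) sin x) (using Sum-to-product)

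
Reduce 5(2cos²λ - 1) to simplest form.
5(2cos²λ - 1) = 5(cos(2λ)) (using Double angle)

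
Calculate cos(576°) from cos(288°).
cos(576°) = cos²288° - sin²288° = -0.809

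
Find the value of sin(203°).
sin(203°) = -0.3907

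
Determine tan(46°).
tan(46°) = 1.036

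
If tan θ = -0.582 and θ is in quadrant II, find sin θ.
sin θ = 0.503 (using tan²θ + 1 = sec²θ)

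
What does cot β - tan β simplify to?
cot β - tan β = 2 cot(2β) (using Double angle)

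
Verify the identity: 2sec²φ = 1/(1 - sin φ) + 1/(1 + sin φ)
RHS = [(1 + sin φ) + (1 - sin φ)] / [(1 - sin φ)(1 + sin φ)] = 2/(1 - sin²φ) = 2/cos²φ = 2sec²φ = LHS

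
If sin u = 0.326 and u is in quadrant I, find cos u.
cos u = 0.9454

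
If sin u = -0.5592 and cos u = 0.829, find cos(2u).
cos(2u) = cos²u - sin²u = 0.3745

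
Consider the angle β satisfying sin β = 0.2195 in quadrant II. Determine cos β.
cos β = ±√(1 - sin²β) = -0.9756 (negative in QII)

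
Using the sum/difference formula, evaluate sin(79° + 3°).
sin(79° + 3°) = sin 79° cos 3° + cos 79° sin 3° = 0.9903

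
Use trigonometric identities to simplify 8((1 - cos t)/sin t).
8((1 - cos t)/sin t) = 8(tan(t/2)) (using Half angle)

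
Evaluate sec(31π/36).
sec(31π/36) = -1.103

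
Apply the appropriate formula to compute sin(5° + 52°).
sin(5° + 52°) = sin 5° cos 52° + cos 5° sin 52° = 0.8387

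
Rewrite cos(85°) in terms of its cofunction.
cos(85°) = sin(90° - 85°) = sin(5°)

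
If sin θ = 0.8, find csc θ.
csc θ = 1/sin θ = 1.25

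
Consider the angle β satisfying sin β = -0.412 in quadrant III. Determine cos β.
cos β = ±√(1 - sin²β) = -0.9112 (negative in QIII)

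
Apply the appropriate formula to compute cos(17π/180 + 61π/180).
cos(17π/180 + 61π/180) = cos 17π/180 cos 61π/180 - sin 17π/180 sin 61π/180 = 0.2079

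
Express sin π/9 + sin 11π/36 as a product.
sin π/9 + sin 11π/36 = 2 sin(5π/24) cos(-7π/72)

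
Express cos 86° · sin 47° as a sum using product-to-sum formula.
cos 86° sin 47° = (1/2)[sin(86°+47°) - sin(86°-47°)]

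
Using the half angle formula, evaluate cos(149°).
cos(149°) = -√((1 + cos 298°)/2) = -0.8572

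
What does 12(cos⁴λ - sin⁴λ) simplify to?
12(cos⁴λ - sin⁴λ) = 12(cos(2λ)) (using Factoring + double angle)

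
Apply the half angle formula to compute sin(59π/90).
sin(59π/90) = √((1 - cos 59π/45)/2) = 0.8829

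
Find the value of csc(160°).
csc(160°) = 2.924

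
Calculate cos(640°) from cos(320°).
cos(640°) = cos²320° - sin²320° = 0.1736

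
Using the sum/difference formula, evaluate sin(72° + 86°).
sin(72° + 86°) = sin 72° cos 86° + cos 72° sin 86° = 0.3746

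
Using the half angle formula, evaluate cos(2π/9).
cos(2π/9) = √((1 + cos 4π/9)/2) = 0.766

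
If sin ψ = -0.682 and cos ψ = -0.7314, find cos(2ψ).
cos(2ψ) = cos²ψ - sin²ψ = 0.06982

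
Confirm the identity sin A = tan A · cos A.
RHS = (sin A/cos A) · cos A = sin A = LHS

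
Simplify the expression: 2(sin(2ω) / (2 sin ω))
2(sin(2ω) / (2 sin ω)) = 2(cos ω) (using Double angle)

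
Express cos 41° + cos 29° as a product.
cos 41° + cos 29° = 2 cos(35°) cos(6°)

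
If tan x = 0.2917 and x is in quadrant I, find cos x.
cos x = 0.96 (using tan²x + 1 = sec²x)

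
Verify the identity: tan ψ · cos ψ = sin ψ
LHS = (sin ψ/cos ψ) · cos ψ = sin ψ = RHS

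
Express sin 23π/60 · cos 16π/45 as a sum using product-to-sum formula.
sin 23π/60 cos 16π/45 = (1/2)[sin(23π/60+16π/45) + sin(23π/60-16π/45)]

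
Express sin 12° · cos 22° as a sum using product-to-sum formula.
sin 12° cos 22° = (1/2)[sin(12°+22°) + sin(12°-22°)]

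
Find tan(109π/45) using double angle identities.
tan(109π/45) = 2 tan 109π/90 / (1 - tan²109π/90) = 4.011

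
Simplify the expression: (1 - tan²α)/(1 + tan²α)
(1 - tan²α)/(1 + tan²α) = cos(2α) (using Double angle)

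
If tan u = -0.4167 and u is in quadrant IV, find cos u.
cos u = 0.9231 (using tan²u + 1 = sec²u)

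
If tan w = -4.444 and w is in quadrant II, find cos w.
cos w = -0.2195 (using tan²w + 1 = sec²w)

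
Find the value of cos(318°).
cos(318°) = 0.7431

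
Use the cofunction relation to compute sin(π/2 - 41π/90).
sin(π/2 - 41π/90) = cos(41π/90) = 0.1392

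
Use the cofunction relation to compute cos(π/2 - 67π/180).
cos(π/2 - 67π/180) = sin(67π/180) = 0.9205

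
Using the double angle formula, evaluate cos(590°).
cos(590°) = cos²295° - sin²295° = -0.6428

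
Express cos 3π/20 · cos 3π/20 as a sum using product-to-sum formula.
cos 3π/20 cos 3π/20 = (1/2)[cos(3π/20-3π/20) + cos(3π/20+3π/20)]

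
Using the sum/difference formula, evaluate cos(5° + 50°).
cos(5° + 50°) = cos 5° cos 50° - sin 5° sin 50° = 0.5736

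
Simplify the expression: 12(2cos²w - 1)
12(2cos²w - 1) = 12(cos(2w)) (using Double angle)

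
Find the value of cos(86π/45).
cos(86π/45) = 0.9613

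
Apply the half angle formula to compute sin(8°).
sin(8°) = √((1 - cos 16°)/2) = 0.1392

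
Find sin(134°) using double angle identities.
sin(134°) = 2 sin 67° cos 67° = 0.7193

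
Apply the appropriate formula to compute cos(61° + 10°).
cos(61° + 10°) = cos 61° cos 10° - sin 61° sin 10° = 0.3256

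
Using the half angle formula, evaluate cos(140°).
cos(140°) = -√((1 + cos 280°)/2) = -0.766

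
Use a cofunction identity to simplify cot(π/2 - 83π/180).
cot(π/2 - 83π/180) = tan(83π/180)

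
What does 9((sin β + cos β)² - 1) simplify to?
9((sin β + cos β)² - 1) = 9(sin(2β)) (using Pythagorean + double angle)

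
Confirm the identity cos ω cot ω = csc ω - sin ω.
RHS = 1/sin ω - sin ω = (1 - sin²ω)/sin ω = cos²ω/sin ω = cos ω · (cos ω/sin ω) = cos ω cot ω = LHS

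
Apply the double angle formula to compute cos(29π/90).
cos(29π/90) = cos²29π/180 - sin²29π/180 = 0.5299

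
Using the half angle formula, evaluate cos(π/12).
cos(π/12) = √((1 + cos π/6)/2) = (√6+√2)/4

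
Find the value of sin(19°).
sin(19°) = 0.3256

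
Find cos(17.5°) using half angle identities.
cos(17.5°) = √((1 + cos 35°)/2) = 0.9537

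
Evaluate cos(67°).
cos(67°) = 0.3907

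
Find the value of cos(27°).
cos(27°) = 0.891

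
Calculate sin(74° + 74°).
sin(74° + 74°) = sin 74° cos 74° + cos 74° sin 74° = 0.5299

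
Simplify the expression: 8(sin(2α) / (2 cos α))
8(sin(2α) / (2 cos α)) = 8(sin α) (using Double angle)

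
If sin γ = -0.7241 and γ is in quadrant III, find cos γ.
cos γ = -0.6897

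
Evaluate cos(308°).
cos(308°) = 0.6157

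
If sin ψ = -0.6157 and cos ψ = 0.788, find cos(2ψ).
cos(2ψ) = cos²ψ - sin²ψ = 0.2419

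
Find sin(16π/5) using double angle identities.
sin(16π/5) = 2 sin 8π/5 cos 8π/5 = -0.5878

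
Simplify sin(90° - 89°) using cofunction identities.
sin(90° - 89°) = cos(89°)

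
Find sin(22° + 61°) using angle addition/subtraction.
sin(22° + 61°) = sin 22° cos 61° + cos 22° sin 61° = 0.9925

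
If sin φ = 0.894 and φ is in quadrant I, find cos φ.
cos φ = 0.4481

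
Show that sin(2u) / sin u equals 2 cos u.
LHS = 2 sin u cos u / sin u = 2 cos u = RHS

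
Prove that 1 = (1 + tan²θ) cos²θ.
RHS = sec²θ · cos²θ = (1/cos²θ) · cos²θ = 1 = LHS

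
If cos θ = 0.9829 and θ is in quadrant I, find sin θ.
sin θ = 0.1841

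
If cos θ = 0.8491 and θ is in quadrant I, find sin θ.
sin θ = 0.5282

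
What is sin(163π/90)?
sin(163π/90) = -0.5592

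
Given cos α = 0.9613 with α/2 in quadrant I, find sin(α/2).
sin(α/2) = ±√((1 - cos α)/2); positive since α/2 ∈ QI, so sin(α/2) = 0.1391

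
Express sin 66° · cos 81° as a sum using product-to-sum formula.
sin 66° cos 81° = (1/2)[sin(66°+81°) + sin(66°-81°)]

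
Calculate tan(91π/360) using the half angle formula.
tan(91π/360) = sin 91π/180 / (1 + cos 91π/180) = 1.018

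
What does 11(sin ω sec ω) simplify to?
11(sin ω sec ω) = 11(tan ω) (using Reciprocal + quotient)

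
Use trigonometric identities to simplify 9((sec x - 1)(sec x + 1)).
9((sec x - 1)(sec x + 1)) = 9(tan²x) (using Diff. of squares)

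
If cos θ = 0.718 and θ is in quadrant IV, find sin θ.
sin θ = -0.696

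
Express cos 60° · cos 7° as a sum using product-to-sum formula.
cos 60° cos 7° = (1/2)[cos(60°-7°) + cos(60°+7°)]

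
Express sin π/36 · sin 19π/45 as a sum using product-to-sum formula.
sin π/36 sin 19π/45 = (1/2)[cos(π/36-19π/45) - cos(π/36+19π/45)]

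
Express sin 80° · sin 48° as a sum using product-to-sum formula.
sin 80° sin 48° = (1/2)[cos(80°-48°) - cos(80°+48°)]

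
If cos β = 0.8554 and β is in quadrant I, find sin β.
sin β = 0.518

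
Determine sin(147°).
sin(147°) = 0.5446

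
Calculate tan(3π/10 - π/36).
tan(3π/10 - π/36) = (tan 3π/10 - tan π/36)/(1 + tan 3π/10 tan π/36) = 1.15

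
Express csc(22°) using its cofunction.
csc(22°) = sec(90° - 22°) = sec(68°)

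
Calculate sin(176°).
sin(176°) = 0.06976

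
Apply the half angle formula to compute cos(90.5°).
cos(90.5°) = -√((1 + cos 181°)/2) = -0.008727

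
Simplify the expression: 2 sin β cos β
2 sin β cos β = sin(2β) (using Double angle)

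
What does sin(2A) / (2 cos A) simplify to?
sin(2A) / (2 cos A) = sin A (using Double angle)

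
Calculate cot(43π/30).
cot(43π/30) = 0.2126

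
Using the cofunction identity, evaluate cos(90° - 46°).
cos(90° - 46°) = sin(46°) = 0.7193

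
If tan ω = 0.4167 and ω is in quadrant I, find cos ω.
cos ω = 0.9231 (using tan²ω + 1 = sec²ω)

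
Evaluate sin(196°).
sin(196°) = -0.2756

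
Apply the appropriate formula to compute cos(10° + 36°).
cos(10° + 36°) = cos 10° cos 36° - sin 10° sin 36° = 0.6947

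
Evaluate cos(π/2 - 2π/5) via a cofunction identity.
cos(π/2 - 2π/5) = sin(2π/5) = 0.9511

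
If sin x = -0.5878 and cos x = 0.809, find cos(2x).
cos(2x) = cos²x - sin²x = 0.309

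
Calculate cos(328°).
cos(328°) = 0.848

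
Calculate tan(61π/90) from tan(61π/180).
tan(61π/90) = 2 tan 61π/180 / (1 - tan²61π/180) = -1.6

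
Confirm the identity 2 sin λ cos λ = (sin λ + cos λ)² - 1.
RHS = sin²λ + 2 sin λ cos λ + cos²λ - 1 = (sin²λ + cos²λ) + 2 sin λ cos λ - 1 = 1 + 2 sin λ cos λ - 1 = 2 sin λ cos λ = LHS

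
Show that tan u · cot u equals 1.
LHS = (sin u/cos u) · (cos u/sin u) = 1 = RHS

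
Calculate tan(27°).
tan(27°) = 0.5095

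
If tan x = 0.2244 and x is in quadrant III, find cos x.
cos x = -0.9757 (using tan²x + 1 = sec²x)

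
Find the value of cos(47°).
cos(47°) = 0.682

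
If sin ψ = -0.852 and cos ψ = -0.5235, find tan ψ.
tan ψ = sin ψ / cos ψ = 1.628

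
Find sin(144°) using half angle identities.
sin(144°) = √((1 - cos 288°)/2) = 0.5878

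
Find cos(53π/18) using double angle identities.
cos(53π/18) = 1 - 2sin²53π/36 = -0.9848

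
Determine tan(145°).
tan(145°) = -0.7002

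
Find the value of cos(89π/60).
cos(89π/60) = -0.05234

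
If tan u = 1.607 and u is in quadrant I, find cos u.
cos u = 0.5283 (using tan²u + 1 = sec²u)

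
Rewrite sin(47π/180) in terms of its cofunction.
sin(47π/180) = cos(π/2 - 47π/180) = cos(43π/180)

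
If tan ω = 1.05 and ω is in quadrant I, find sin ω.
sin ω = 0.7241 (using tan²ω + 1 = sec²ω)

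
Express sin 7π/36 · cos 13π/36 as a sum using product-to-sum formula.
sin 7π/36 cos 13π/36 = (1/2)[sin(7π/36+13π/36) + sin(7π/36-13π/36)]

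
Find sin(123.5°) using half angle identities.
sin(123.5°) = √((1 - cos 247°)/2) = 0.8339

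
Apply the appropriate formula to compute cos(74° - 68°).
cos(74° - 68°) = cos 74° cos 68° + sin 74° sin 68° = 0.9945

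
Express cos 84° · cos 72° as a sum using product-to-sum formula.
cos 84° cos 72° = (1/2)[cos(84°-72°) + cos(84°+72°)]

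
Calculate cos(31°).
cos(31°) = 0.8572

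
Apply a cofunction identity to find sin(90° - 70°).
sin(90° - 70°) = cos(70°) = 0.342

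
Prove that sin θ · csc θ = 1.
LHS = sin θ · (1/sin θ) = 1 = RHS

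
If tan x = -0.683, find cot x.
cot x = 1/tan x = -1.464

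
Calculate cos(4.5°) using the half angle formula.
cos(4.5°) = √((1 + cos 9°)/2) = 0.9969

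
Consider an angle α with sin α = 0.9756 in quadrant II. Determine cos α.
cos α = ±√(1 - sin²α) = -0.2196 (negative in QII)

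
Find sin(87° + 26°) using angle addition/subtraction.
sin(87° + 26°) = sin 87° cos 26° + cos 87° sin 26° = 0.9205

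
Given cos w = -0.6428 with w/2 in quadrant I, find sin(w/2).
sin(w/2) = ±√((1 - cos w)/2); positive since w/2 ∈ QI, so sin(w/2) = 0.9063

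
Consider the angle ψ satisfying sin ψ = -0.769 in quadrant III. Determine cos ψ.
cos ψ = ±√(1 - sin²ψ) = -0.6392 (negative in QIII)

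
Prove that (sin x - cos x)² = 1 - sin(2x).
LHS = sin²x - 2 sin x cos x + cos²x = (sin²x + cos²x) - 2 sin x cos x = 1 - sin(2x) = RHS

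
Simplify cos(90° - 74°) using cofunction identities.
cos(90° - 74°) = sin(74°)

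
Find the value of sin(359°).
sin(359°) = -0.01745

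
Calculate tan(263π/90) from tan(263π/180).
tan(263π/90) = 2 tan 263π/180 / (1 - tan²263π/180) = -0.2493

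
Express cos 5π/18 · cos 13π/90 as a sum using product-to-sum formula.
cos 5π/18 cos 13π/90 = (1/2)[cos(5π/18-13π/90) + cos(5π/18+13π/90)]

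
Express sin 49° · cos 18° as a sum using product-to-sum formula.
sin 49° cos 18° = (1/2)[sin(49°+18°) + sin(49°-18°)]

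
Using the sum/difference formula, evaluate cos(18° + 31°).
cos(18° + 31°) = cos 18° cos 31° - sin 18° sin 31° = 0.6561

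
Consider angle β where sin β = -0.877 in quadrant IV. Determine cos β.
cos β = √(1 - sin²β) = 0.4805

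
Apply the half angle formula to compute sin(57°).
sin(57°) = √((1 - cos 114°)/2) = 0.8387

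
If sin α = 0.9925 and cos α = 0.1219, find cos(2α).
cos(2α) = cos²α - sin²α = -0.9702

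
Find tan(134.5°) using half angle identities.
tan(134.5°) = sin 269° / (1 + cos 269°) = -1.018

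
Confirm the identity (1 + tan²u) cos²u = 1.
LHS = sec²u · cos²u = (1/cos²u) · cos²u = 1 = RHS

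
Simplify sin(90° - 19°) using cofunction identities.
sin(90° - 19°) = cos(19°)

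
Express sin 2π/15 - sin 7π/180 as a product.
sin 2π/15 - sin 7π/180 = 2 cos(31π/360) sin(17π/360)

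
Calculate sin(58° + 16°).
sin(58° + 16°) = sin 58° cos 16° + cos 58° sin 16° = 0.9613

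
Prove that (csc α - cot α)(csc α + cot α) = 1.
LHS = csc²α - cot²α = (1 + cot²α) - cot²α = 1 = RHS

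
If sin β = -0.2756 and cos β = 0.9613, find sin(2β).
sin(2β) = 2 sin β cos β = -0.5299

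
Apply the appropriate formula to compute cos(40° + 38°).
cos(40° + 38°) = cos 40° cos 38° - sin 40° sin 38° = 0.2079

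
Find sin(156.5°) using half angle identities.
sin(156.5°) = √((1 - cos 313°)/2) = 0.3987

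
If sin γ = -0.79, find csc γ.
csc γ = 1/sin γ = -1.266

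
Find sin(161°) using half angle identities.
sin(161°) = √((1 - cos 322°)/2) = 0.3256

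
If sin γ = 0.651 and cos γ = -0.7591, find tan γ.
tan γ = sin γ / cos γ = -0.8576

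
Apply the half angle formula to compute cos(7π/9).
cos(7π/9) = -√((1 + cos 14π/9)/2) = -0.766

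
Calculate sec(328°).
sec(328°) = 1.179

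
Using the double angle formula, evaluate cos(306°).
cos(306°) = cos²153° - sin²153° = 0.5878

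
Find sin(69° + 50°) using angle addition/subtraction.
sin(69° + 50°) = sin 69° cos 50° + cos 69° sin 50° = 0.8746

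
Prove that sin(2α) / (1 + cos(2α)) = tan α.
LHS = 2 sin α cos α / (2cos²α) = sin α/cos α = tan α = RHS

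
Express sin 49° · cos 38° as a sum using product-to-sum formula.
sin 49° cos 38° = (1/2)[sin(49°+38°) + sin(49°-38°)]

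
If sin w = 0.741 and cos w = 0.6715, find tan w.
tan w = sin w / cos w = 1.103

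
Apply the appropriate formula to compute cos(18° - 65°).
cos(18° - 65°) = cos 18° cos 65° + sin 18° sin 65° = 0.682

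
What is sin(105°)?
sin(105°) = (√6+√2)/4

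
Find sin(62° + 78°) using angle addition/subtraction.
sin(62° + 78°) = sin 62° cos 78° + cos 62° sin 78° = 0.6428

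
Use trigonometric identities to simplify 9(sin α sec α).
9(sin α sec α) = 9(tan α) (using Reciprocal + quotient)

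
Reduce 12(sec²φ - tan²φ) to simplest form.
12(sec²φ - tan²φ) = 12 (using Pythagorean identity)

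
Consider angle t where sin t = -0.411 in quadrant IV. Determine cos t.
cos t = √(1 - sin²t) = 0.9116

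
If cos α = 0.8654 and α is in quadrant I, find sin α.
sin α = 0.5011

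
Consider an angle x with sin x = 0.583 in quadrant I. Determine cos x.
cos x = √(1 - sin²x) = 0.8125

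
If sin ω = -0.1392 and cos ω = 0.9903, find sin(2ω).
sin(2ω) = 2 sin ω cos ω = -0.2757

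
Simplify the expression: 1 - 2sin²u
1 - 2sin²u = cos(2u) (using Double angle)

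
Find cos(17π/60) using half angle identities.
cos(17π/60) = √((1 + cos 17π/30)/2) = 0.6293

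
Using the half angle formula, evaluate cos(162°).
cos(162°) = -√((1 + cos 324°)/2) = -0.9511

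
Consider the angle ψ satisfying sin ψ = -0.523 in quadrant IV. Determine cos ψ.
cos ψ = √(1 - sin²ψ) = 0.8523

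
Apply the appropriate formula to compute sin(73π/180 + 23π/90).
sin(73π/180 + 23π/90) = sin 73π/180 cos 23π/90 + cos 73π/180 sin 23π/90 = 0.8746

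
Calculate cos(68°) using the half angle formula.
cos(68°) = √((1 + cos 136°)/2) = 0.3746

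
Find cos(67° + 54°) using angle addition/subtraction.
cos(67° + 54°) = cos 67° cos 54° - sin 67° sin 54° = -0.515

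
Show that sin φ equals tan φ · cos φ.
RHS = (sin φ/cos φ) · cos φ = sin φ = LHS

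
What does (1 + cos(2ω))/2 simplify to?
(1 + cos(2ω))/2 = cos²ω (using Power reduction)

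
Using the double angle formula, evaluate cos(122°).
cos(122°) = cos²61° - sin²61° = -0.5299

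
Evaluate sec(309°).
sec(309°) = 1.589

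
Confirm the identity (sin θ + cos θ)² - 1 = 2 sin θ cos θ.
LHS = sin²θ + 2 sin θ cos θ + cos²θ - 1 = (sin²θ + cos²θ) + 2 sin θ cos θ - 1 = 1 + 2 sin θ cos θ - 1 = 2 sin θ cos θ = RHS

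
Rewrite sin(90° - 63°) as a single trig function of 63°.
sin(90° - 63°) = cos(63°)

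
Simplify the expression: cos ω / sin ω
cos ω / sin ω = cot ω (using Quotient identity)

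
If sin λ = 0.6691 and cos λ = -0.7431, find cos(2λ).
cos(2λ) = cos²λ - sin²λ = 0.1045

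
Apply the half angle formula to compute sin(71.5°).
sin(71.5°) = √((1 - cos 143°)/2) = 0.9483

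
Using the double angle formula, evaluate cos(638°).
cos(638°) = cos²319° - sin²319° = 0.1392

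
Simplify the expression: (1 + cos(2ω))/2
(1 + cos(2ω))/2 = cos²ω (using Power reduction)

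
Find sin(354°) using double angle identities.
sin(354°) = 2 sin 177° cos 177° = -0.1045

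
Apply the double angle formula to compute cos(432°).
cos(432°) = cos²216° - sin²216° = 0.309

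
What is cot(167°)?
cot(167°) = -4.331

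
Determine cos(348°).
cos(348°) = 0.9781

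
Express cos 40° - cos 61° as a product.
cos 40° - cos 61° = -2 sin(50.5°) sin(-10.5°)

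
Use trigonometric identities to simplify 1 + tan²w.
1 + tan²w = sec²w (using Pythagorean identity)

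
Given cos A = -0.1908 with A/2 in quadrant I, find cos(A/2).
cos(A/2) = ±√((1 + cos A)/2); positive since A/2 ∈ QI, so cos(A/2) = 0.6361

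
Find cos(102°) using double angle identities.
cos(102°) = cos²51° - sin²51° = -0.2079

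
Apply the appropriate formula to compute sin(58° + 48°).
sin(58° + 48°) = sin 58° cos 48° + cos 58° sin 48° = 0.9613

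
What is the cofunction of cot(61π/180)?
cot(61π/180) = tan(π/2 - 61π/180) = tan(29π/180)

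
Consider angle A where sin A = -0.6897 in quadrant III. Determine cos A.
cos A = ±√(1 - sin²A) = -0.7241 (negative in QIII)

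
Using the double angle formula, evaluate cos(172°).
cos(172°) = cos²86° - sin²86° = -0.9903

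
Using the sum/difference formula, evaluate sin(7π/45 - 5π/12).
sin(7π/45 - 5π/12) = sin 7π/45 cos 5π/12 - cos 7π/45 sin 5π/12 = -0.7314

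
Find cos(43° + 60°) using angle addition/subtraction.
cos(43° + 60°) = cos 43° cos 60° - sin 43° sin 60° = -0.225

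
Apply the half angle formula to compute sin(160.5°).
sin(160.5°) = √((1 - cos 321°)/2) = 0.3338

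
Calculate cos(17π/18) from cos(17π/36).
cos(17π/18) = 1 - 2sin²17π/36 = -0.9848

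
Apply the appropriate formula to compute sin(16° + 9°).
sin(16° + 9°) = sin 16° cos 9° + cos 16° sin 9° = 0.4226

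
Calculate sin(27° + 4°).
sin(27° + 4°) = sin 27° cos 4° + cos 27° sin 4° = 0.515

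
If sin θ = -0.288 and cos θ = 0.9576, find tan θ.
tan θ = sin θ / cos θ = -0.3008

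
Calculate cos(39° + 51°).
cos(39° + 51°) = cos 39° cos 51° - sin 39° sin 51° = 0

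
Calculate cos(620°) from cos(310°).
cos(620°) = cos²310° - sin²310° = -0.1736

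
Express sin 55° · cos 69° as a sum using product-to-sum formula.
sin 55° cos 69° = (1/2)[sin(55°+69°) + sin(55°-69°)]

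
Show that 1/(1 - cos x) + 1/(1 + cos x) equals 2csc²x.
LHS = [(1 + cos x) + (1 - cos x)] / [(1 - cos x)(1 + cos x)] = 2/(1 - cos²x) = 2/sin²x = 2csc²x = RHS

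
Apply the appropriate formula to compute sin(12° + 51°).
sin(12° + 51°) = sin 12° cos 51° + cos 12° sin 51° = 0.891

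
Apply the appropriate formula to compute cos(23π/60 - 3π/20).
cos(23π/60 - 3π/20) = cos 23π/60 cos 3π/20 + sin 23π/60 sin 3π/20 = 0.7431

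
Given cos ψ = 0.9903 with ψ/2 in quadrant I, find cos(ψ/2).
cos(ψ/2) = ±√((1 + cos ψ)/2); positive since ψ/2 ∈ QI, so cos(ψ/2) = 0.9976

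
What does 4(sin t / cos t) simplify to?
4(sin t / cos t) = 4(tan t) (using Quotient identity)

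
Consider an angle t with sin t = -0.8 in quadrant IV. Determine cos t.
cos t = √(1 - sin²t) = 0.6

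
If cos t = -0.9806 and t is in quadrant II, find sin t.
sin t = 0.196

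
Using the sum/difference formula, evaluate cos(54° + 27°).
cos(54° + 27°) = cos 54° cos 27° - sin 54° sin 27° = 0.1564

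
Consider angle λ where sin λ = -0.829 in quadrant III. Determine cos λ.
cos λ = ±√(1 - sin²λ) = -0.5592 (negative in QIII)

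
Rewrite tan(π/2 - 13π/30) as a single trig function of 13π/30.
tan(π/2 - 13π/30) = cot(13π/30)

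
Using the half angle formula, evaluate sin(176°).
sin(176°) = √((1 - cos 352°)/2) = 0.06976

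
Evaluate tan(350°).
tan(350°) = -0.1763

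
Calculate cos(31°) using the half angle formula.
cos(31°) = √((1 + cos 62°)/2) = 0.8572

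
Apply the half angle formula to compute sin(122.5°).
sin(122.5°) = √((1 - cos 245°)/2) = 0.8434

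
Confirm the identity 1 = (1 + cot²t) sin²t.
RHS = csc²t · sin²t = (1/sin²t) · sin²t = 1 = LHS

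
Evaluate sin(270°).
sin(270°) = -1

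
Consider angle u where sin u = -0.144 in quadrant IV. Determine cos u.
cos u = √(1 - sin²u) = 0.9896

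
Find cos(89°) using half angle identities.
cos(89°) = √((1 + cos 178°)/2) = 0.01745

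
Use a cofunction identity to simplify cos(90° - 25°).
cos(90° - 25°) = sin(25°)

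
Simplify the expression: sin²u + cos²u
sin²u + cos²u = 1 (using Pythagorean identity)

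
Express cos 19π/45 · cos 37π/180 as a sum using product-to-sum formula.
cos 19π/45 cos 37π/180 = (1/2)[cos(19π/45-37π/180) + cos(19π/45+37π/180)]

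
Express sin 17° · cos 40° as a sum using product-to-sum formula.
sin 17° cos 40° = (1/2)[sin(17°+40°) + sin(17°-40°)]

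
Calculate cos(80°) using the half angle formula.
cos(80°) = √((1 + cos 160°)/2) = 0.1736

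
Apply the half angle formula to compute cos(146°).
cos(146°) = -√((1 + cos 292°)/2) = -0.829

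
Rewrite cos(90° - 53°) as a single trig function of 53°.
cos(90° - 53°) = sin(53°)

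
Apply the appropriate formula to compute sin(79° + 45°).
sin(79° + 45°) = sin 79° cos 45° + cos 79° sin 45° = 0.829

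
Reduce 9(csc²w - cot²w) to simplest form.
9(csc²w - cot²w) = 9 (using Pythagorean identity)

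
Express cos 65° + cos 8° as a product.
cos 65° + cos 8° = 2 cos(36.5°) cos(28.5°)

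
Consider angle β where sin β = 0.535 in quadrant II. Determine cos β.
cos β = ±√(1 - sin²β) = -0.8449 (negative in QII)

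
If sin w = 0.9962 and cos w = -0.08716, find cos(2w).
cos(2w) = cos²w - sin²w = -0.9848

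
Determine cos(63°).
cos(63°) = 0.454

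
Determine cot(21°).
cot(21°) = 2.605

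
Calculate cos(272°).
cos(272°) = 0.0349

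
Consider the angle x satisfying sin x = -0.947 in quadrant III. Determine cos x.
cos x = ±√(1 - sin²x) = -0.3212 (negative in QIII)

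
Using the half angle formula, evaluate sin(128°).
sin(128°) = √((1 - cos 256°)/2) = 0.788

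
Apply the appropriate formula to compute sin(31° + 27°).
sin(31° + 27°) = sin 31° cos 27° + cos 31° sin 27° = 0.848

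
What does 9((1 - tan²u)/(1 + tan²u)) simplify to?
9((1 - tan²u)/(1 + tan²u)) = 9(cos(2u)) (using Double angle)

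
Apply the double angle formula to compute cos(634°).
cos(634°) = cos²317° - sin²317° = 0.06976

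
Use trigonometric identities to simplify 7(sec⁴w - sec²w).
7(sec⁴w - sec²w) = 7(tan⁴w + tan²w) (using Pythagorean)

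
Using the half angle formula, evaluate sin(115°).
sin(115°) = √((1 - cos 230°)/2) = 0.9063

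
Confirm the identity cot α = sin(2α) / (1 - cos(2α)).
RHS = 2 sin α cos α / (2sin²α) = cos α/sin α = cot α = LHS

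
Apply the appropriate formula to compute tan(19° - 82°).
tan(19° - 82°) = (tan 19° - tan 82°)/(1 + tan 19° tan 82°) = -1.963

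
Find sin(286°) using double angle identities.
sin(286°) = 2 sin 143° cos 143° = -0.9613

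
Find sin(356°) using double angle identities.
sin(356°) = 2 sin 178° cos 178° = -0.06976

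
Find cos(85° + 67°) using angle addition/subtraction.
cos(85° + 67°) = cos 85° cos 67° - sin 85° sin 67° = -0.8829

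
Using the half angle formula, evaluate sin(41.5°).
sin(41.5°) = √((1 - cos 83°)/2) = 0.6626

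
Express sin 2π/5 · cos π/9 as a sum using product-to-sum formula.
sin 2π/5 cos π/9 = (1/2)[sin(2π/5+π/9) + sin(2π/5-π/9)]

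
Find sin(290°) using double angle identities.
sin(290°) = 2 sin 145° cos 145° = -0.9397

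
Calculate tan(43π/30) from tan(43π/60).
tan(43π/30) = 2 tan 43π/60 / (1 - tan²43π/60) = 4.705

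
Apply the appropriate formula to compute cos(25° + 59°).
cos(25° + 59°) = cos 25° cos 59° - sin 25° sin 59° = 0.1045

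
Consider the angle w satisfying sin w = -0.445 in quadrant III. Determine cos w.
cos w = ±√(1 - sin²w) = -0.8955 (negative in QIII)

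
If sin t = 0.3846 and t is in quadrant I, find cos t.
cos t = 0.9231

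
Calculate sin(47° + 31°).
sin(47° + 31°) = sin 47° cos 31° + cos 47° sin 31° = 0.9781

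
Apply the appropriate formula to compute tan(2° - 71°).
tan(2° - 71°) = (tan 2° - tan 71°)/(1 + tan 2° tan 71°) = -2.605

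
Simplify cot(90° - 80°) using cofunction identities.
cot(90° - 80°) = tan(80°)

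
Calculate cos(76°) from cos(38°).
cos(76°) = cos²38° - sin²38° = 0.2419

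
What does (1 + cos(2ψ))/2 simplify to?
(1 + cos(2ψ))/2 = cos²ψ (using Power reduction)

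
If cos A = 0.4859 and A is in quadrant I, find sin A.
sin A = 0.874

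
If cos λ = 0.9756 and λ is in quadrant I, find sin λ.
sin λ = 0.2196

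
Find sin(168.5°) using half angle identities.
sin(168.5°) = √((1 - cos 337°)/2) = 0.1994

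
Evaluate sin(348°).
sin(348°) = -0.2079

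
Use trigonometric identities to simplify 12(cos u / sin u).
12(cos u / sin u) = 12(cot u) (using Quotient identity)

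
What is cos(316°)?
cos(316°) = 0.7193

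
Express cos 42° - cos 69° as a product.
cos 42° - cos 69° = -2 sin(55.5°) sin(-13.5°)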